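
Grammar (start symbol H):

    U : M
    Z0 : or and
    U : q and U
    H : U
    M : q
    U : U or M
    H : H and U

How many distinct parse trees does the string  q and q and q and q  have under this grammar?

Parse trees for q and q and q and q:
  [H [U q and [U q and [U q and [U [M q]]]]]]
  [H [H [U [M q]]] and [U q and [U q and [U [M q]]]]]
  [H [H [U q and [U [M q]]]] and [U q and [U [M q]]]]
  [H [H [H [U [M q]]] and [U [M q]]] and [U q and [U [M q]]]]
  [H [H [U q and [U q and [U [M q]]]]] and [U [M q]]]
  [H [H [H [U [M q]]] and [U q and [U [M q]]]] and [U [M q]]]
  [H [H [H [U q and [U [M q]]]] and [U [M q]]] and [U [M q]]]
  [H [H [H [H [U [M q]]] and [U [M q]]] and [U [M q]]] and [U [M q]]]

8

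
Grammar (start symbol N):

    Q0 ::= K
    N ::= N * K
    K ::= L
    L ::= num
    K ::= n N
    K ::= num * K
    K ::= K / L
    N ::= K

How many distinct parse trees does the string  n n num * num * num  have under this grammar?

Parse trees for n n num * num * num (showing first 6 of 13):
  [N [N [K n [N [K n [N [K [L num]]]]]]] * [K num * [K [L num]]]]
  [N [N [N [K n [N [K n [N [K [L num]]]]]]] * [K [L num]]] * [K [L num]]]
  [N [N [K n [N [N [K n [N [K [L num]]]]] * [K [L num]]]]] * [K [L num]]]
  [N [N [K n [N [K n [N [N [K [L num]]] * [K [L num]]]]]]] * [K [L num]]]
  [N [N [K n [N [K n [N [K num * [K [L num]]]]]]]] * [K [L num]]]
  [N [K n [N [N [K n [N [K [L num]]]]] * [K num * [K [L num]]]]]]

13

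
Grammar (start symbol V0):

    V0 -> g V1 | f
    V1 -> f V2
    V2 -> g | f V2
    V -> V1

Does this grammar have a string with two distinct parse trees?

Unambiguous

Only V0, V1, V2 are reachable from V0; ignoring the rest: The reachable rules are right-linear with at most one rule per (nonterminal, next-terminal) pair. Each input token forces the next rule, so parsing is deterministic.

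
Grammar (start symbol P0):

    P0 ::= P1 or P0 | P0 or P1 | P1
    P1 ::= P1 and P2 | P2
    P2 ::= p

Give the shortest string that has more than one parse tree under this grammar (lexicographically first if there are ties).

length 1: no string has ≥2 trees
length 3: p or p has 2 parse trees

Two derivations of p or p:
  P0 ⇒ P1 or P0 ⇒ P2 or P0 ⇒ p or P0 ⇒ p or P1 ⇒ p or P2 ⇒ p or p
  P0 ⇒ P0 or P1 ⇒ P1 or P1 ⇒ P2 or P1 ⇒ p or P1 ⇒ p or P2 ⇒ p or p

p or p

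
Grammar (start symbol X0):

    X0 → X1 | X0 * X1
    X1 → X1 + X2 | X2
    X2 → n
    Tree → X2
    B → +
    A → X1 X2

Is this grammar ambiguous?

(Tree, B, A are unreachable from X0, so their rules don't affect L(X0).) X0 → X0 * X1 | X1  ;  X1 → X1 + X2 | X2  — a left-associative chain with X2 at the bottom. Each string factors uniquely by precedence.

Unambiguous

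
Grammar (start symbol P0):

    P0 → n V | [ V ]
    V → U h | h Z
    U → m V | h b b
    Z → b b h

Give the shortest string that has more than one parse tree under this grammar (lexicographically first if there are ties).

n h b b h

length 5: n h b b h has 2 parse trees

Two derivations of n h b b h:
  P0 ⇒ n V ⇒ n U h ⇒ n h b b h
  P0 ⇒ n V ⇒ n h Z ⇒ n h b b h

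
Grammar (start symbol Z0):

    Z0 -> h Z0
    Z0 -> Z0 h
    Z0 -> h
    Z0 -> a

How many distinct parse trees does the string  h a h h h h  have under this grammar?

5

Parse trees for h a h h h h:
  [Z0 h [Z0 [Z0 [Z0 [Z0 [Z0 a] h] h] h] h]]
  [Z0 [Z0 h [Z0 [Z0 [Z0 [Z0 a] h] h] h]] h]
  [Z0 [Z0 [Z0 h [Z0 [Z0 [Z0 a] h] h]] h] h]
  [Z0 [Z0 [Z0 [Z0 h [Z0 [Z0 a] h]] h] h] h]
  [Z0 [Z0 [Z0 [Z0 [Z0 h [Z0 a]] h] h] h] h]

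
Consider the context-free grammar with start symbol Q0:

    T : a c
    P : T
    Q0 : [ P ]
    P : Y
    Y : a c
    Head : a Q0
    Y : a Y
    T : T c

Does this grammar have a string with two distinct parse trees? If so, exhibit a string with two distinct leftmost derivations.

Witness: [ a c ]

Derivation 1: Q0 ⇒ [ P ] ⇒ [ T ] ⇒ [ a c ]
Derivation 2: Q0 ⇒ [ P ] ⇒ [ Y ] ⇒ [ a c ]

Two distinct leftmost derivations for the same string.

Ambiguous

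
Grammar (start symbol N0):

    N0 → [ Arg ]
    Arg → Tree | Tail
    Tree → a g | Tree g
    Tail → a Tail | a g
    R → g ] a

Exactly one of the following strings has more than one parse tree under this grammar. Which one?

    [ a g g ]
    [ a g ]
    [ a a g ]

[ a g ]

[ a g g ]: 1 tree
[ a g ]: 2 trees
[ a a g ]: 1 tree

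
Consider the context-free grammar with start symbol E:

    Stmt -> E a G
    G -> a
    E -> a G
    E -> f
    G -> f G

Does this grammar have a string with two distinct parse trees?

(Stmt is unreachable from E, so its rules don't affect L(E).) Restricted to the reachable nonterminals, every rule has the form A → t or A → t B, and no two rules for the same A share a first terminal. The grammar encodes a DFA — one run per string.

Unambiguous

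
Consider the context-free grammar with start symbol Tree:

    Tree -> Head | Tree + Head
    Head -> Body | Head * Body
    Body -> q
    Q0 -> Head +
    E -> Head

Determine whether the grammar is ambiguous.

Unambiguous

(Q0, E are unreachable from Tree, so their rules don't affect L(Tree).) Tree → Tree + Head | Head  ;  Head → Head * Body | Body  — a left-associative chain with Body at the bottom. Each string factors uniquely by precedence.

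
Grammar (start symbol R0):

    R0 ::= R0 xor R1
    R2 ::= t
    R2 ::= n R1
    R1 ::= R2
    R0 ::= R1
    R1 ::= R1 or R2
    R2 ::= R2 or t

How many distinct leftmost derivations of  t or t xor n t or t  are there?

8

Parse trees for t or t xor n t or t:
  [R0 [R0 [R1 [R2 [R2 t] or t]]] xor [R1 [R2 n [R1 [R2 [R2 t] or t]]]]]
  [R0 [R0 [R1 [R2 [R2 t] or t]]] xor [R1 [R2 n [R1 [R1 [R2 t]] or [R2 t]]]]]
  [R0 [R0 [R1 [R2 [R2 t] or t]]] xor [R1 [R2 [R2 n [R1 [R2 t]]] or t]]]
  [R0 [R0 [R1 [R2 [R2 t] or t]]] xor [R1 [R1 [R2 n [R1 [R2 t]]]] or [R2 t]]]
  [R0 [R0 [R1 [R1 [R2 t]] or [R2 t]]] xor [R1 [R2 n [R1 [R2 [R2 t] or t]]]]]
  [R0 [R0 [R1 [R1 [R2 t]] or [R2 t]]] xor [R1 [R2 n [R1 [R1 [R2 t]] or [R2 t]]]]]
  [R0 [R0 [R1 [R1 [R2 t]] or [R2 t]]] xor [R1 [R2 [R2 n [R1 [R2 t]]] or t]]]
  [R0 [R0 [R1 [R1 [R2 t]] or [R2 t]]] xor [R1 [R1 [R2 n [R1 [R2 t]]]] or [R2 t]]]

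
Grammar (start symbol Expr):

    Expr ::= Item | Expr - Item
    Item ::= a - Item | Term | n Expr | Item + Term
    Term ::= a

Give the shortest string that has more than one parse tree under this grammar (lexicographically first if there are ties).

a - a

length 1: no string has ≥2 trees
length 2: no string has ≥2 trees
length 3: a - a has 2 parse trees

Two derivations of a - a:
  Expr ⇒ Item ⇒ a - Item ⇒ a - Term ⇒ a - a
  Expr ⇒ Expr - Item ⇒ Item - Item ⇒ Term - Item ⇒ a - Item ⇒ a - Term ⇒ a - a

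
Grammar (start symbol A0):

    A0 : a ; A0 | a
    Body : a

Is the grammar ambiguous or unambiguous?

Only A0 is reachable from A0; ignoring the rest: Right-recursive list with a separator: after each atom, whether the separator follows determines the rule. One parse per string.

Unambiguous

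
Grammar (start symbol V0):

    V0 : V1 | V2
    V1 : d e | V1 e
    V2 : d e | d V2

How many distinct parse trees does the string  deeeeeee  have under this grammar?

Parse trees for deeeeeee:
  [V0 [V1 [V1 [V1 [V1 [V1 [V1 [V1 d e] e] e] e] e] e] e]]

1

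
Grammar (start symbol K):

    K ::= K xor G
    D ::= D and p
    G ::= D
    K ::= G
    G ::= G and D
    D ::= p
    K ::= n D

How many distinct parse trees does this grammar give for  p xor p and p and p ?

4

Parse trees for p xor p and p and p:
  [K [K [G [D p]]] xor [G [D [D [D p] and p] and p]]]
  [K [K [G [D p]]] xor [G [G [D p]] and [D [D p] and p]]]
  [K [K [G [D p]]] xor [G [G [D [D p] and p]] and [D p]]]
  [K [K [G [D p]]] xor [G [G [G [D p]] and [D p]] and [D p]]]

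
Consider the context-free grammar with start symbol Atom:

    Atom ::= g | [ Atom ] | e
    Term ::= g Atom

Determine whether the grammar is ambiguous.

Only Atom is reachable from Atom; ignoring the rest: L(Atom) is { openⁿ atom closeⁿ : n ≥ 0 }. The bracket depth fixes n, and the derivation is forced at every step.

Unambiguous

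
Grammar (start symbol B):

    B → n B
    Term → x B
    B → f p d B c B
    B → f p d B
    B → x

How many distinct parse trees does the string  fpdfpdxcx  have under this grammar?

Parse trees for fpdfpdxcx:
  [B f p d [B f p d [B x]] c [B x]]
  [B f p d [B f p d [B x] c [B x]]]

2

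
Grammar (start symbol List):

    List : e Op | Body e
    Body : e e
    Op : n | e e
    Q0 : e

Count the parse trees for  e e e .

Parse trees for e e e:
  [List e [Op e e]]
  [List [Body e e] e]

2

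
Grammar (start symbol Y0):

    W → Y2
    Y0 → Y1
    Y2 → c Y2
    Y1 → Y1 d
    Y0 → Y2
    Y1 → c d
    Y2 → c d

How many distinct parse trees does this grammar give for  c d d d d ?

Parse trees for c d d d d:
  [Y0 [Y1 [Y1 [Y1 [Y1 c d] d] d] d]]

1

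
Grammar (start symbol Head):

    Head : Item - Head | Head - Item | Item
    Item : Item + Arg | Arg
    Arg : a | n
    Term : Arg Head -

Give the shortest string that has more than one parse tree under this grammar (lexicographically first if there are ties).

length 1: no string has ≥2 trees
length 3: a - a has 2 parse trees

Two derivations of a - a:
  Head ⇒ Item - Head ⇒ Arg - Head ⇒ a - Head ⇒ a - Item ⇒ a - Arg ⇒ a - a
  Head ⇒ Head - Item ⇒ Item - Item ⇒ Arg - Item ⇒ a - Item ⇒ a - Arg ⇒ a - a

a - a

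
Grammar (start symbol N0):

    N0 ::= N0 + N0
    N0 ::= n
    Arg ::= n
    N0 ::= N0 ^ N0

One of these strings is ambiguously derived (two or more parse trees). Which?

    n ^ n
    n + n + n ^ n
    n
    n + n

n + n + n ^ n

n ^ n: 1 tree
n + n + n ^ n: 5 trees
n: 1 tree
n + n: 1 tree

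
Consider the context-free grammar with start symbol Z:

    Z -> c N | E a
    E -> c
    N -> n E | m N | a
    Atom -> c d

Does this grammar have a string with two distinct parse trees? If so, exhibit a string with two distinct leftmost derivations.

Ambiguous

Witness: c a

Derivation 1: Z ⇒ c N ⇒ c a
Derivation 2: Z ⇒ E a ⇒ c a

Two distinct leftmost derivations for the same string.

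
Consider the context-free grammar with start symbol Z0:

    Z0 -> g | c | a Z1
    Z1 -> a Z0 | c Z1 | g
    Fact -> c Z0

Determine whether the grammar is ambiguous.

Unambiguous

(Fact is unreachable from Z0, so its rules don't affect L(Z0).) Restricted to the reachable nonterminals, every rule has the form A → t or A → t B, and no two rules for the same A share a first terminal. The grammar encodes a DFA — one run per string.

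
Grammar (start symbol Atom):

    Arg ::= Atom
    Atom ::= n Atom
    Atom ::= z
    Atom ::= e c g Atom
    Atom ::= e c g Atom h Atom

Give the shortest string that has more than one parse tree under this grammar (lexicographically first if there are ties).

length 1: no string has ≥2 trees
length 2: no string has ≥2 trees
length 3: no string has ≥2 trees
length 4: no string has ≥2 trees
length 5: no string has ≥2 trees
length 6: no string has ≥2 trees
length 7: no string has ≥2 trees
length 8: no string has ≥2 trees
length 9: e c g e c g z h z has 2 parse trees

Two derivations of e c g e c g z h z:
  Atom ⇒ e c g Atom ⇒ e c g e c g Atom h Atom ⇒ e c g e c g z h Atom ⇒ e c g e c g z h z
  Atom ⇒ e c g Atom h Atom ⇒ e c g e c g Atom h Atom ⇒ e c g e c g z h Atom ⇒ e c g e c g z h z

e c g e c g z h z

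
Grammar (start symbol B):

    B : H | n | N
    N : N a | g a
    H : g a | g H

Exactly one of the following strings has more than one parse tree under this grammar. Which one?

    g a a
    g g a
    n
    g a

g a

g a a: 1 tree
g g a: 1 tree
n: 1 tree
g a: 2 trees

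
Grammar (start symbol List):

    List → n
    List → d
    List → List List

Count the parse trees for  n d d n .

5

Parse trees for n d d n:
  [List [List n] [List [List d] [List [List d] [List n]]]]
  [List [List n] [List [List [List d] [List d]] [List n]]]
  [List [List [List n] [List d]] [List [List d] [List n]]]
  [List [List [List n] [List [List d] [List d]]] [List n]]
  [List [List [List [List n] [List d]] [List d]] [List n]]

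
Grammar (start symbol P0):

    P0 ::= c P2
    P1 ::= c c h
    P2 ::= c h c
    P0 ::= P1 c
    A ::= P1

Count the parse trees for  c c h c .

Parse trees for c c h c:
  [P0 c [P2 c h c]]
  [P0 [P1 c c h] c]

2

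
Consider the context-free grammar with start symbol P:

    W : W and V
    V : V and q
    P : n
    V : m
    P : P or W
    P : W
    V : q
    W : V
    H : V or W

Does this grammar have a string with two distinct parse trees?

Ambiguous

Witness: m and q

Derivation 1: P ⇒ W ⇒ W and V ⇒ V and V ⇒ m and V ⇒ m and q
Derivation 2: P ⇒ W ⇒ V ⇒ V and q ⇒ m and q

Two distinct leftmost derivations for the same string.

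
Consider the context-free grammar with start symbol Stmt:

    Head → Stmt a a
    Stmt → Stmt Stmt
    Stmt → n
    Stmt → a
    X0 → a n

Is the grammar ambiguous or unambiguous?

Ambiguous

Witness: a a a

Derivation 1: Stmt ⇒ Stmt Stmt ⇒ Stmt Stmt Stmt ⇒ a Stmt Stmt ⇒ a a Stmt ⇒ a a a
Derivation 2: Stmt ⇒ Stmt Stmt ⇒ a Stmt ⇒ a Stmt Stmt ⇒ a a Stmt ⇒ a a a

Two distinct leftmost derivations for the same string.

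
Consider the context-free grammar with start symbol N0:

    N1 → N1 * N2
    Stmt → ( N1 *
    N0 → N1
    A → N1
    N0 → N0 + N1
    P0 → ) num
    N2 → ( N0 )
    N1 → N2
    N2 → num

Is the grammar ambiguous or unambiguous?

Only N0, N1, N2 are reachable from N0; ignoring the rest: This is a standard precedence ladder (N0 over N1 over N2), with each level left-recursive on its own operator ('+' at N0, '*' at N1). That structure is LR(1), hence unambiguous.

Unambiguous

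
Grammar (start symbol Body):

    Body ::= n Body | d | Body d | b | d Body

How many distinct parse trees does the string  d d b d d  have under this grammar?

Parse trees for d d b d d:
  [Body [Body [Body d [Body d [Body b]]] d] d]
  [Body [Body d [Body [Body d [Body b]] d]] d]
  [Body [Body d [Body d [Body [Body b] d]]] d]
  [Body d [Body [Body [Body d [Body b]] d] d]]
  [Body d [Body [Body d [Body [Body b] d]] d]]
  [Body d [Body d [Body [Body [Body b] d] d]]]

6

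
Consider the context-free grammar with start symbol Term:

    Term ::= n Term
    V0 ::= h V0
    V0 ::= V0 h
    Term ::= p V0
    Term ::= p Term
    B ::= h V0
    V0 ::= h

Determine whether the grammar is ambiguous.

Ambiguous

Witness: p h h

Derivation 1: Term ⇒ p V0 ⇒ p h V0 ⇒ p h h
Derivation 2: Term ⇒ p V0 ⇒ p V0 h ⇒ p h h

Two distinct leftmost derivations for the same string.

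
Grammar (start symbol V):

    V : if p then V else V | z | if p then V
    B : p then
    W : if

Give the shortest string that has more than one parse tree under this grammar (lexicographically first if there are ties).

if p then if p then z else z

length 1: no string has ≥2 trees
length 4: no string has ≥2 trees
length 6: no string has ≥2 trees
length 7: no string has ≥2 trees
length 9: if p then if p then z else z has 2 parse trees

Two derivations of if p then if p then z else z:
  V ⇒ if p then V else V ⇒ if p then if p then V else V ⇒ if p then if p then z else V ⇒ if p then if p then z else z
  V ⇒ if p then V ⇒ if p then if p then V else V ⇒ if p then if p then z else V ⇒ if p then if p then z else z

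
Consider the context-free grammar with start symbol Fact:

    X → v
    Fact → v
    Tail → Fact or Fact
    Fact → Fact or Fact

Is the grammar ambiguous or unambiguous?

Ambiguous

Witness: v or v or v

Derivation 1: Fact ⇒ Fact or Fact ⇒ v or Fact ⇒ v or Fact or Fact ⇒ v or v or Fact ⇒ v or v or v
Derivation 2: Fact ⇒ Fact or Fact ⇒ Fact or Fact or Fact ⇒ v or Fact or Fact ⇒ v or v or Fact ⇒ v or v or v

Two distinct leftmost derivations for the same string.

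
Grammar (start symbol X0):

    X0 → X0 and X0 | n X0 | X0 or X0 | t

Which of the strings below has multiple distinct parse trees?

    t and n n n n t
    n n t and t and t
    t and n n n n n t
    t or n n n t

n n t and t and t

t and n n n n t: 1 tree
n n t and t and t: 9 trees
t and n n n n n t: 1 tree
t or n n n t: 1 tree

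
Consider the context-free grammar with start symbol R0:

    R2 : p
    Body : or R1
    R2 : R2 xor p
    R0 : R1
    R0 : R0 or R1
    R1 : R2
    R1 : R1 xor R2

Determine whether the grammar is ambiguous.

Witness: p xor p

Derivation 1: R0 ⇒ R1 ⇒ R2 ⇒ R2 xor p ⇒ p xor p
Derivation 2: R0 ⇒ R1 ⇒ R1 xor R2 ⇒ R2 xor R2 ⇒ p xor R2 ⇒ p xor p

Two distinct leftmost derivations for the same string.

Ambiguous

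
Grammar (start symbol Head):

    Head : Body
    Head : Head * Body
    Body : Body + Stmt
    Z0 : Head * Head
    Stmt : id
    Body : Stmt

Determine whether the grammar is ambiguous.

(Z0 is unreachable from Head, so its rules don't affect L(Head).) The grammar is stratified — Head handles '*' (left-recursive), Body handles '+', Stmt atoms. Each operator has a fixed associativity and precedence level, so every string has one parse.

Unambiguous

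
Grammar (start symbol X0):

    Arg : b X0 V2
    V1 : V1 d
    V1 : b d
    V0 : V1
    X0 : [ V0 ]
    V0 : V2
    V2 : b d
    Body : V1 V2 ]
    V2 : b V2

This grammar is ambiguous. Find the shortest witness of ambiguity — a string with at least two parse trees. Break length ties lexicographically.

length 4: [ b d ] has 2 parse trees

Two derivations of [ b d ]:
  X0 ⇒ [ V0 ] ⇒ [ V1 ] ⇒ [ b d ]
  X0 ⇒ [ V0 ] ⇒ [ V2 ] ⇒ [ b d ]

[ b d ]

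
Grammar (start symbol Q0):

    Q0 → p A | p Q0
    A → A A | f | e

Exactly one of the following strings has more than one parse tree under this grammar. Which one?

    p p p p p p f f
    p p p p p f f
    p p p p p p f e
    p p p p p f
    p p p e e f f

p p p p p p f f: 1 tree
p p p p p f f: 1 tree
p p p p p p f e: 1 tree
p p p p p f: 1 tree
p p p e e f f: 5 trees

p p p e e f f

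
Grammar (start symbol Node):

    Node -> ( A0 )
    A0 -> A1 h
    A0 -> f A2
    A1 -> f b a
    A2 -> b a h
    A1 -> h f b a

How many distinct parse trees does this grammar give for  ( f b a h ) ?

2

Parse trees for ( f b a h ):
  [Node ( [A0 [A1 f b a] h] )]
  [Node ( [A0 f [A2 b a h]] )]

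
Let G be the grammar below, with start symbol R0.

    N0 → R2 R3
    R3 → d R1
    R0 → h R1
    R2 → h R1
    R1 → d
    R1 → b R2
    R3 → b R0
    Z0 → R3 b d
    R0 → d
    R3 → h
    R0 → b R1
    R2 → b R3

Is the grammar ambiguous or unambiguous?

(N0, Z0 are unreachable from R0, so their rules don't affect L(R0).) Restricted to the reachable nonterminals, every rule has the form A → t or A → t B, and no two rules for the same A share a first terminal. The grammar encodes a DFA — one run per string.

Unambiguous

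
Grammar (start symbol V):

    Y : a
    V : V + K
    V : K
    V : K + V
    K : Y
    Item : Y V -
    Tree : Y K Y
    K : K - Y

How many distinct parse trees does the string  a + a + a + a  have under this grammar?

8

Parse trees for a + a + a + a:
  [V [V [V [V [K [Y a]]] + [K [Y a]]] + [K [Y a]]] + [K [Y a]]]
  [V [V [V [K [Y a]] + [V [K [Y a]]]] + [K [Y a]]] + [K [Y a]]]
  [V [V [K [Y a]] + [V [V [K [Y a]]] + [K [Y a]]]] + [K [Y a]]]
  [V [V [K [Y a]] + [V [K [Y a]] + [V [K [Y a]]]]] + [K [Y a]]]
  [V [K [Y a]] + [V [V [V [K [Y a]]] + [K [Y a]]] + [K [Y a]]]]
  [V [K [Y a]] + [V [V [K [Y a]] + [V [K [Y a]]]] + [K [Y a]]]]
  [V [K [Y a]] + [V [K [Y a]] + [V [V [K [Y a]]] + [K [Y a]]]]]
  [V [K [Y a]] + [V [K [Y a]] + [V [K [Y a]] + [V [K [Y a]]]]]]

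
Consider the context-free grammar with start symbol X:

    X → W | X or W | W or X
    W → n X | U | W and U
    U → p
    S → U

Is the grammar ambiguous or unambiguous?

Witness: p or p

Derivation 1: X ⇒ X or W ⇒ W or W ⇒ U or W ⇒ p or W ⇒ p or U ⇒ p or p
Derivation 2: X ⇒ W or X ⇒ U or X ⇒ p or X ⇒ p or W ⇒ p or U ⇒ p or p

Two distinct leftmost derivations for the same string.

Ambiguous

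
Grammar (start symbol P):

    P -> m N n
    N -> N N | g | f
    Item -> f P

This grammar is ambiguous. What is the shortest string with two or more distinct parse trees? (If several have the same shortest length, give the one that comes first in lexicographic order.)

m f f f n

length 3: no string has ≥2 trees
length 4: no string has ≥2 trees
length 5: m f f f n has 2 parse trees

Two derivations of m f f f n:
  P ⇒ m N n ⇒ m N N n ⇒ m N N N n ⇒ m f N N n ⇒ m f f N n ⇒ m f f f n
  P ⇒ m N n ⇒ m N N n ⇒ m f N n ⇒ m f N N n ⇒ m f f N n ⇒ m f f f n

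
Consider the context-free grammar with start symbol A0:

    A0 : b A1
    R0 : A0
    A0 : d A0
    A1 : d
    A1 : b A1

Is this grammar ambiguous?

Unambiguous

(R0 is unreachable from A0, so its rules don't affect L(A0).) Each reachable nonterminal has at most one production per leading terminal, and all productions are right-linear; the derivation is determined token-by-token.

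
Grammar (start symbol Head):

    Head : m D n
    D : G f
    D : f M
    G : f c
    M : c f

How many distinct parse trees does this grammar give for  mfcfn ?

2

Parse trees for mfcfn:
  [Head m [D [G f c] f] n]
  [Head m [D f [M c f]] n]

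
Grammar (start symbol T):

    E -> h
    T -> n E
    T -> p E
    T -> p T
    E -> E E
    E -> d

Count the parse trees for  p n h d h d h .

14

Parse trees for p n h d h d h (showing first 6 of 14):
  [T p [T n [E [E h] [E [E d] [E [E h] [E [E d] [E h]]]]]]]
  [T p [T n [E [E h] [E [E d] [E [E [E h] [E d]] [E h]]]]]]
  [T p [T n [E [E h] [E [E [E d] [E h]] [E [E d] [E h]]]]]]
  [T p [T n [E [E h] [E [E [E d] [E [E h] [E d]]] [E h]]]]]
  [T p [T n [E [E h] [E [E [E [E d] [E h]] [E d]] [E h]]]]]
  [T p [T n [E [E [E h] [E d]] [E [E h] [E [E d] [E h]]]]]]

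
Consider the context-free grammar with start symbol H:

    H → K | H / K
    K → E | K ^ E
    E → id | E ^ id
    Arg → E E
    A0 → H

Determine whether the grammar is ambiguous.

Ambiguous

Witness: id ^ id

Derivation 1: H ⇒ K ⇒ E ⇒ E ^ id ⇒ id ^ id
Derivation 2: H ⇒ K ⇒ K ^ E ⇒ E ^ E ⇒ id ^ E ⇒ id ^ id

Two distinct leftmost derivations for the same string.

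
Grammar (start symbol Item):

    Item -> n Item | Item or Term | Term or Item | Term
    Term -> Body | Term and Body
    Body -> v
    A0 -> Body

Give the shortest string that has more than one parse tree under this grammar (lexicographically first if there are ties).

length 1: no string has ≥2 trees
length 2: no string has ≥2 trees
length 3: v or v has 2 parse trees

Two derivations of v or v:
  Item ⇒ Item or Term ⇒ Term or Term ⇒ Body or Term ⇒ v or Term ⇒ v or Body ⇒ v or v
  Item ⇒ Term or Item ⇒ Body or Item ⇒ v or Item ⇒ v or Term ⇒ v or Body ⇒ v or v

v or v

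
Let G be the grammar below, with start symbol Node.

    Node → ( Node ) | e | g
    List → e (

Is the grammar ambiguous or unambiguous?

Unambiguous

(List is unreachable from Node, so its rules don't affect L(Node).) Each string is a nest of matched brackets around a single atom. An opening bracket forces the recursive rule; an atom forces the base rule.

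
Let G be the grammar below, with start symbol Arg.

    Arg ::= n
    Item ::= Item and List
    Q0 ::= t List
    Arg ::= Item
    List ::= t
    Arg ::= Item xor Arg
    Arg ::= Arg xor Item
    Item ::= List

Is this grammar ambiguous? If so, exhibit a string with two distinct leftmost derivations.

Witness: t xor t

Derivation 1: Arg ⇒ Item xor Arg ⇒ List xor Arg ⇒ t xor Arg ⇒ t xor Item ⇒ t xor List ⇒ t xor t
Derivation 2: Arg ⇒ Arg xor Item ⇒ Item xor Item ⇒ List xor Item ⇒ t xor Item ⇒ t xor List ⇒ t xor t

Two distinct leftmost derivations for the same string.

Ambiguous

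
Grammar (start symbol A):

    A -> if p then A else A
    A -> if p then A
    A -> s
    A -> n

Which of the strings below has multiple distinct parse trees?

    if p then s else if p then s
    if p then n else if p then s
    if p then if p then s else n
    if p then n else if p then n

if p then if p then s else n

if p then s else if p then s: 1 tree
if p then n else if p then s: 1 tree
if p then if p then s else n: 2 trees
if p then n else if p then n: 1 tree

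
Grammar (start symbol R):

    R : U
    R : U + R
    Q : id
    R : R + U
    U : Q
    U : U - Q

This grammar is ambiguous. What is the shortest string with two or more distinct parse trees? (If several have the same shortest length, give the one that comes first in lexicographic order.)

length 1: no string has ≥2 trees
length 3: id + id has 2 parse trees

Two derivations of id + id:
  R ⇒ U + R ⇒ Q + R ⇒ id + R ⇒ id + U ⇒ id + Q ⇒ id + id
  R ⇒ R + U ⇒ U + U ⇒ Q + U ⇒ id + U ⇒ id + Q ⇒ id + id

id + id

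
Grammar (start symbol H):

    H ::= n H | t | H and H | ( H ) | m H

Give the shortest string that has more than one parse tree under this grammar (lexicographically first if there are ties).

length 1: no string has ≥2 trees
length 2: no string has ≥2 trees
length 3: no string has ≥2 trees
length 4: m t and t has 2 parse trees

Two derivations of m t and t:
  H ⇒ H and H ⇒ m H and H ⇒ m t and H ⇒ m t and t
  H ⇒ m H ⇒ m H and H ⇒ m t and H ⇒ m t and t

m t and t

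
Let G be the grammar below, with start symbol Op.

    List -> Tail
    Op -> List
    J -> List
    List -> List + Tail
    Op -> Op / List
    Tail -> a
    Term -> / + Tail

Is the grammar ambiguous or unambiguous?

(J, Term are unreachable from Op, so their rules don't affect L(Op).) Op → Op / List | List  ;  List → List + Tail | Tail  — a left-associative chain with Tail at the bottom. Each string factors uniquely by precedence.

Unambiguous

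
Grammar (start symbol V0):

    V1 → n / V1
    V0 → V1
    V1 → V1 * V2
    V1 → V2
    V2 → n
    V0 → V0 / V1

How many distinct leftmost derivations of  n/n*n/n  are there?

Parse trees for n/n*n/n:
  [V0 [V0 [V1 n / [V1 [V1 [V2 n]] * [V2 n]]]] / [V1 [V2 n]]]
  [V0 [V0 [V1 [V1 n / [V1 [V2 n]]] * [V2 n]]] / [V1 [V2 n]]]
  [V0 [V0 [V0 [V1 [V2 n]]] / [V1 [V1 [V2 n]] * [V2 n]]] / [V1 [V2 n]]]

3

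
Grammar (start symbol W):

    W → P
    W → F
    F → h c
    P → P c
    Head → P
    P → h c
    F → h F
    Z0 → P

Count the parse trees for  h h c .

Parse trees for h h c:
  [W [F h [F h c]]]

1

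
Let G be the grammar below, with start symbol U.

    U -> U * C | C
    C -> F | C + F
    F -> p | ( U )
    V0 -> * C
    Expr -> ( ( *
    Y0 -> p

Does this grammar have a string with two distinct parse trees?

Only U, C, F are reachable from U; ignoring the rest: U → U * C | C  ;  C → C + F | F  — a left-associative chain with F at the bottom. Each string factors uniquely by precedence.

Unambiguous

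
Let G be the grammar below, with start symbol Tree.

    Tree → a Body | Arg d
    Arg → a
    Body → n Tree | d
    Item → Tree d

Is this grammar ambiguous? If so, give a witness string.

Witness: a d

Derivation 1: Tree ⇒ a Body ⇒ a d
Derivation 2: Tree ⇒ Arg d ⇒ a d

Two distinct leftmost derivations for the same string.

Ambiguous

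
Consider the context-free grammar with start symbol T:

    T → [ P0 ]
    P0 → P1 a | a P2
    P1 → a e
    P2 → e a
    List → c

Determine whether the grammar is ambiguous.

Witness: [ a e a ]

Derivation 1: T ⇒ [ P0 ] ⇒ [ P1 a ] ⇒ [ a e a ]
Derivation 2: T ⇒ [ P0 ] ⇒ [ a P2 ] ⇒ [ a e a ]

Two distinct leftmost derivations for the same string.

Ambiguous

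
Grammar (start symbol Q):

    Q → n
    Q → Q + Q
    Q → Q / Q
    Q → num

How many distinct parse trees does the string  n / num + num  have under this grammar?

Parse trees for n / num + num:
  [Q [Q [Q n] / [Q num]] + [Q num]]
  [Q [Q n] / [Q [Q num] + [Q num]]]

2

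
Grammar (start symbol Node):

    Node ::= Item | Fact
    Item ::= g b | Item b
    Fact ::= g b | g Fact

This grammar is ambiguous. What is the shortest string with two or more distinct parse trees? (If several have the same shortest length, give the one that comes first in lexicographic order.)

g b

length 2: g b has 2 parse trees

Two derivations of g b:
  Node ⇒ Item ⇒ g b
  Node ⇒ Fact ⇒ g b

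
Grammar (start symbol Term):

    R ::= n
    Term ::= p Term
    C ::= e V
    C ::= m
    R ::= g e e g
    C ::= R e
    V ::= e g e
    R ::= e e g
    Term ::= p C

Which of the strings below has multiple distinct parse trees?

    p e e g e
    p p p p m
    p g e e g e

p e e g e

p e e g e: 2 trees
p p p p m: 1 tree
p g e e g e: 1 tree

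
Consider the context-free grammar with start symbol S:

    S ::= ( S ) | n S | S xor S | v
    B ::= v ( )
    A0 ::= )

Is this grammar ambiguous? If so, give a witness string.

Witness: n v xor v

Derivation 1: S ⇒ n S ⇒ n S xor S ⇒ n v xor S ⇒ n v xor v
Derivation 2: S ⇒ S xor S ⇒ n S xor S ⇒ n v xor S ⇒ n v xor v

Two distinct leftmost derivations for the same string.

Ambiguous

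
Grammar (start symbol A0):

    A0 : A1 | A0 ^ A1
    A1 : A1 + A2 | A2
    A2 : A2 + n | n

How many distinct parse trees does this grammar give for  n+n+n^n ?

4

Parse trees for n+n+n^n:
  [A0 [A0 [A1 [A1 [A2 n]] + [A2 [A2 n] + n]]] ^ [A1 [A2 n]]]
  [A0 [A0 [A1 [A1 [A1 [A2 n]] + [A2 n]] + [A2 n]]] ^ [A1 [A2 n]]]
  [A0 [A0 [A1 [A1 [A2 [A2 n] + n]] + [A2 n]]] ^ [A1 [A2 n]]]
  [A0 [A0 [A1 [A2 [A2 [A2 n] + n] + n]]] ^ [A1 [A2 n]]]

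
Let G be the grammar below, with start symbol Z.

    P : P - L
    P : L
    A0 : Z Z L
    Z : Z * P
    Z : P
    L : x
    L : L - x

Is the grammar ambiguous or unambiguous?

Ambiguous

Witness: x - x

Derivation 1: Z ⇒ P ⇒ P - L ⇒ L - L ⇒ x - L ⇒ x - x
Derivation 2: Z ⇒ P ⇒ L ⇒ L - x ⇒ x - x

Two distinct leftmost derivations for the same string.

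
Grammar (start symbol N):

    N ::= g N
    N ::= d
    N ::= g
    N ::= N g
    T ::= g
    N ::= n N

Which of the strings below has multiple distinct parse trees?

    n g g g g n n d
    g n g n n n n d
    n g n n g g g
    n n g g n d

n g g g g n n d: 1 tree
g n g n n n n d: 1 tree
n g n n g g g: 22 trees
n n g g n d: 1 tree

n g n n g g g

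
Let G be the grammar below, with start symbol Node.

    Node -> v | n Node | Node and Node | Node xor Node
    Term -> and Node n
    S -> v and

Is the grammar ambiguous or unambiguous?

Witness: n v and v

Derivation 1: Node ⇒ n Node ⇒ n Node and Node ⇒ n v and Node ⇒ n v and v
Derivation 2: Node ⇒ Node and Node ⇒ n Node and Node ⇒ n v and Node ⇒ n v and v

Two distinct leftmost derivations for the same string.

Ambiguous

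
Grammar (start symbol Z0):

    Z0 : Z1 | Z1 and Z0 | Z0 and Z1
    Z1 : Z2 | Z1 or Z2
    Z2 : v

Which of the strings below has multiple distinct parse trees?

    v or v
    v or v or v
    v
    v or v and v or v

v or v and v or v

v or v: 1 tree
v or v or v: 1 tree
v: 1 tree
v or v and v or v: 2 trees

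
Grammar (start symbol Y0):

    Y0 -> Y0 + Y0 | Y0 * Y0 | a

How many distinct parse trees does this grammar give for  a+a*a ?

2

Parse trees for a+a*a:
  [Y0 [Y0 a] + [Y0 [Y0 a] * [Y0 a]]]
  [Y0 [Y0 [Y0 a] + [Y0 a]] * [Y0 a]]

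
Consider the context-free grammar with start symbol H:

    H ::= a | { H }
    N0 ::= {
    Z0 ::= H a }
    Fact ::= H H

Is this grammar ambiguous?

Only H is reachable from H; ignoring the rest: Each string is a nest of matched brackets around a single atom. An opening bracket forces the recursive rule; an atom forces the base rule.

Unambiguous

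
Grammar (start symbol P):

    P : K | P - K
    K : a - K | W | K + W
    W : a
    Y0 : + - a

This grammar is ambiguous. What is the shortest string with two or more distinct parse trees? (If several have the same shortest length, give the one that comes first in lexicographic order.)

a - a

length 1: no string has ≥2 trees
length 3: a - a has 2 parse trees

Two derivations of a - a:
  P ⇒ K ⇒ a - K ⇒ a - W ⇒ a - a
  P ⇒ P - K ⇒ K - K ⇒ W - K ⇒ a - K ⇒ a - W ⇒ a - a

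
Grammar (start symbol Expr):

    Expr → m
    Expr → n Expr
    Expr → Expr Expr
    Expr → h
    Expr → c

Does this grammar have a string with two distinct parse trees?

Ambiguous

Witness: c c c

Derivation 1: Expr ⇒ Expr Expr ⇒ Expr Expr Expr ⇒ c Expr Expr ⇒ c c Expr ⇒ c c c
Derivation 2: Expr ⇒ Expr Expr ⇒ c Expr ⇒ c Expr Expr ⇒ c c Expr ⇒ c c c

Two distinct leftmost derivations for the same string.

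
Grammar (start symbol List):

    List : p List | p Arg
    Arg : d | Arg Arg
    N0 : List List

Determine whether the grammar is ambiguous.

Ambiguous

Witness: p d d d

Derivation 1: List ⇒ p Arg ⇒ p Arg Arg ⇒ p d Arg ⇒ p d Arg Arg ⇒ p d d Arg ⇒ p d d d
Derivation 2: List ⇒ p Arg ⇒ p Arg Arg ⇒ p Arg Arg Arg ⇒ p d Arg Arg ⇒ p d d Arg ⇒ p d d d

Two distinct leftmost derivations for the same string.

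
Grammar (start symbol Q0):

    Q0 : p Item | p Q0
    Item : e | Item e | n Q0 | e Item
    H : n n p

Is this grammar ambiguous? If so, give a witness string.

Witness: p e e

Derivation 1: Q0 ⇒ p Item ⇒ p Item e ⇒ p e e
Derivation 2: Q0 ⇒ p Item ⇒ p e Item ⇒ p e e

Two distinct leftmost derivations for the same string.

Ambiguous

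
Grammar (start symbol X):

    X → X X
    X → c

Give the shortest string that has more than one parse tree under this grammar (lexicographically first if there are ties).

c c c

length 1: no string has ≥2 trees
length 2: no string has ≥2 trees
length 3: c c c has 2 parse trees

Two derivations of c c c:
  X ⇒ X X ⇒ X X X ⇒ c X X ⇒ c c X ⇒ c c c
  X ⇒ X X ⇒ c X ⇒ c X X ⇒ c c X ⇒ c c c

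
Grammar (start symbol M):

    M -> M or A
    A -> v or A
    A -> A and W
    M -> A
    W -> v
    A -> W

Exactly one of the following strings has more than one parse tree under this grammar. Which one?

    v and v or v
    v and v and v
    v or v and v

v or v and v

v and v or v: 1 tree
v and v and v: 1 tree
v or v and v: 3 trees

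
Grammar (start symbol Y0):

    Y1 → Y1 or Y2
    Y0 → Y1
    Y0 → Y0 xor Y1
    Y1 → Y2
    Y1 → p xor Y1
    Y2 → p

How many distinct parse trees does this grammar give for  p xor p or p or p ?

4

Parse trees for p xor p or p or p:
  [Y0 [Y1 [Y1 [Y1 p xor [Y1 [Y2 p]]] or [Y2 p]] or [Y2 p]]]
  [Y0 [Y1 [Y1 p xor [Y1 [Y1 [Y2 p]] or [Y2 p]]] or [Y2 p]]]
  [Y0 [Y1 p xor [Y1 [Y1 [Y1 [Y2 p]] or [Y2 p]] or [Y2 p]]]]
  [Y0 [Y0 [Y1 [Y2 p]]] xor [Y1 [Y1 [Y1 [Y2 p]] or [Y2 p]] or [Y2 p]]]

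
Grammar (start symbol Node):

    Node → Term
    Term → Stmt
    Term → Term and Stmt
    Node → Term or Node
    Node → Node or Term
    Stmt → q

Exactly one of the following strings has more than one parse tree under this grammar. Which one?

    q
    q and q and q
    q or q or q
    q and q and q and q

q: 1 tree
q and q and q: 1 tree
q or q or q: 4 trees
q and q and q and q: 1 tree

q or q or q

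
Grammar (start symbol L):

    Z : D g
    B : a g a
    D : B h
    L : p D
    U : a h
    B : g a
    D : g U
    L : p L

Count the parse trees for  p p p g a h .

2

Parse trees for p p p g a h:
  [L p [L p [L p [D [B g a] h]]]]
  [L p [L p [L p [D g [U a h]]]]]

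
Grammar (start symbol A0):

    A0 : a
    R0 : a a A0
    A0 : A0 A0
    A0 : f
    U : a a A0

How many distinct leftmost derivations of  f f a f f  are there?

Parse trees for f f a f f (showing first 6 of 14):
  [A0 [A0 f] [A0 [A0 f] [A0 [A0 a] [A0 [A0 f] [A0 f]]]]]
  [A0 [A0 f] [A0 [A0 f] [A0 [A0 [A0 a] [A0 f]] [A0 f]]]]
  [A0 [A0 f] [A0 [A0 [A0 f] [A0 a]] [A0 [A0 f] [A0 f]]]]
  [A0 [A0 f] [A0 [A0 [A0 f] [A0 [A0 a] [A0 f]]] [A0 f]]]
  [A0 [A0 f] [A0 [A0 [A0 [A0 f] [A0 a]] [A0 f]] [A0 f]]]
  [A0 [A0 [A0 f] [A0 f]] [A0 [A0 a] [A0 [A0 f] [A0 f]]]]

14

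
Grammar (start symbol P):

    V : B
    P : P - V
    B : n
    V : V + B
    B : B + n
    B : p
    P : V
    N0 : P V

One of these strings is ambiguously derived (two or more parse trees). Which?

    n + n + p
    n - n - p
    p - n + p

n + n + p

n + n + p: 2 trees
n - n - p: 1 tree
p - n + p: 1 tree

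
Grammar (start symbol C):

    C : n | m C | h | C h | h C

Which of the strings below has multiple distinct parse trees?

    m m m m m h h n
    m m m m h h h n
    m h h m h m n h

m h h m h m n h

m m m m m h h n: 1 tree
m m m m h h h n: 1 tree
m h h m h m n h: 7 trees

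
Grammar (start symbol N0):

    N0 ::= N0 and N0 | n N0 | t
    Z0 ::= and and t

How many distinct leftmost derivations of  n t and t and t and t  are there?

Parse trees for n t and t and t and t (showing first 6 of 14):
  [N0 [N0 n [N0 t]] and [N0 [N0 t] and [N0 [N0 t] and [N0 t]]]]
  [N0 [N0 n [N0 t]] and [N0 [N0 [N0 t] and [N0 t]] and [N0 t]]]
  [N0 [N0 [N0 n [N0 t]] and [N0 t]] and [N0 [N0 t] and [N0 t]]]
  [N0 [N0 n [N0 [N0 t] and [N0 t]]] and [N0 [N0 t] and [N0 t]]]
  [N0 [N0 [N0 n [N0 t]] and [N0 [N0 t] and [N0 t]]] and [N0 t]]
  [N0 [N0 [N0 [N0 n [N0 t]] and [N0 t]] and [N0 t]] and [N0 t]]

14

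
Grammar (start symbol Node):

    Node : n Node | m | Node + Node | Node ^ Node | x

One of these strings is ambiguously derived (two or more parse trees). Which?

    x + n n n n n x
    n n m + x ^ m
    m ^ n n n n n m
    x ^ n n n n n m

x + n n n n n x: 1 tree
n n m + x ^ m: 9 trees
m ^ n n n n n m: 1 tree
x ^ n n n n n m: 1 tree

n n m + x ^ m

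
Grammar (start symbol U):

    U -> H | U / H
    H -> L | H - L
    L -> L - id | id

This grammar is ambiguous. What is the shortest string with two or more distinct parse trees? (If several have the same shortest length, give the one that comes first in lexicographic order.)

length 1: no string has ≥2 trees
length 3: id - id has 2 parse trees

Two derivations of id - id:
  U ⇒ H ⇒ L ⇒ L - id ⇒ id - id
  U ⇒ H ⇒ H - L ⇒ L - L ⇒ id - L ⇒ id - id

id - id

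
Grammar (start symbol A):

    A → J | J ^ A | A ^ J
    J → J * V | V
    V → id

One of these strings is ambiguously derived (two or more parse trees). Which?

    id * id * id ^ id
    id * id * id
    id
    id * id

id * id * id ^ id

id * id * id ^ id: 2 trees
id * id * id: 1 tree
id: 1 tree
id * id: 1 tree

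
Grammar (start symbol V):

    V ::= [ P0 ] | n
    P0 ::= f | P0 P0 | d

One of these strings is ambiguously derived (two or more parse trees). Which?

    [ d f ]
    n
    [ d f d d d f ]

[ d f d d d f ]

[ d f ]: 1 tree
n: 1 tree
[ d f d d d f ]: 42 trees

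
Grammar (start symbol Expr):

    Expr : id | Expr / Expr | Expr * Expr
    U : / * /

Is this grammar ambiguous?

Witness: id * id * id

Derivation 1: Expr ⇒ Expr * Expr ⇒ id * Expr ⇒ id * Expr * Expr ⇒ id * id * Expr ⇒ id * id * id
Derivation 2: Expr ⇒ Expr * Expr ⇒ Expr * Expr * Expr ⇒ id * Expr * Expr ⇒ id * id * Expr ⇒ id * id * id

Two distinct leftmost derivations for the same string.

Ambiguous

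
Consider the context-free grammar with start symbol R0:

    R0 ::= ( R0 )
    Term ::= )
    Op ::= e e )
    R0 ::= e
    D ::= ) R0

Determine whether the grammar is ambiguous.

Unambiguous

(D, Op, Term are unreachable from R0, so their rules don't affect L(R0).) L(R0) is { openⁿ atom closeⁿ : n ≥ 0 }. The bracket depth fixes n, and the derivation is forced at every step.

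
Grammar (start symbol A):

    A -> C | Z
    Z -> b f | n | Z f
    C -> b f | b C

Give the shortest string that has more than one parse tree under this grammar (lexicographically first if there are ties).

length 1: no string has ≥2 trees
length 2: b f has 2 parse trees

Two derivations of b f:
  A ⇒ C ⇒ b f
  A ⇒ Z ⇒ b f

b f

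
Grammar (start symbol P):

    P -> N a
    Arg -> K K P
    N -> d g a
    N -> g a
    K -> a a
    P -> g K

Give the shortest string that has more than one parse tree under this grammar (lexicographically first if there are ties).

length 3: g a a has 2 parse trees

Two derivations of g a a:
  P ⇒ N a ⇒ g a a
  P ⇒ g K ⇒ g a a

g a a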